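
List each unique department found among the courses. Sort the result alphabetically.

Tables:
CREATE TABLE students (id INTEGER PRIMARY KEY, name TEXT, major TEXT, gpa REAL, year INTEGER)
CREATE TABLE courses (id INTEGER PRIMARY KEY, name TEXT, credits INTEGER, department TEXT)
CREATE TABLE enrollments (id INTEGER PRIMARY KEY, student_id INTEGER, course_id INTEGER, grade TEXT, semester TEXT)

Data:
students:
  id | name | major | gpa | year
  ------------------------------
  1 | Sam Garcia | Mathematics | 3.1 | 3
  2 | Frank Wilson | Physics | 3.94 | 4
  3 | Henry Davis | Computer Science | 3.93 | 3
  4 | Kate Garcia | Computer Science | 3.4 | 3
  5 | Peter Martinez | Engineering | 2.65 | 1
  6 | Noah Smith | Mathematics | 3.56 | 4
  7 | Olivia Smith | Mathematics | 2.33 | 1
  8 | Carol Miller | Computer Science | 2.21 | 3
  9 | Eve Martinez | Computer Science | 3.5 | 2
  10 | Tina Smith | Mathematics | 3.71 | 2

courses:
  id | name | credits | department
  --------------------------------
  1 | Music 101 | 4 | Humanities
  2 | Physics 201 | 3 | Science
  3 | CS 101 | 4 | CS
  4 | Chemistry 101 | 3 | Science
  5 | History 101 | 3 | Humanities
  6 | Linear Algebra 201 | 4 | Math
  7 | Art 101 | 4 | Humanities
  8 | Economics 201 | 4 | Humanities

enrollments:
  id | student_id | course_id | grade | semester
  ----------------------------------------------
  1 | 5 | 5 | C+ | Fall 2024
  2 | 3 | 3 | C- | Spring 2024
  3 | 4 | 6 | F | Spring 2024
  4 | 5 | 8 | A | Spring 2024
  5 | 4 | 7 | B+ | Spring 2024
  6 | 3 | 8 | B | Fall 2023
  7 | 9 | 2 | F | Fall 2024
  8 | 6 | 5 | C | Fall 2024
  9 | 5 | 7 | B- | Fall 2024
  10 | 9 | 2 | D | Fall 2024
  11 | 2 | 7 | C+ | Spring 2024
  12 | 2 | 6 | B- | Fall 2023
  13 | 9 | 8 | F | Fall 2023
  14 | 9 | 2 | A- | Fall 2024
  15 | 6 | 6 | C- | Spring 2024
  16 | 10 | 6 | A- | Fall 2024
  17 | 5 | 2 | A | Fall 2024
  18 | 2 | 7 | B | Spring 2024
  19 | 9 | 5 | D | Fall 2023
SELECT DISTINCT department FROM courses ORDER BY department

Execution result:
department
CS
Humanities
Math
Science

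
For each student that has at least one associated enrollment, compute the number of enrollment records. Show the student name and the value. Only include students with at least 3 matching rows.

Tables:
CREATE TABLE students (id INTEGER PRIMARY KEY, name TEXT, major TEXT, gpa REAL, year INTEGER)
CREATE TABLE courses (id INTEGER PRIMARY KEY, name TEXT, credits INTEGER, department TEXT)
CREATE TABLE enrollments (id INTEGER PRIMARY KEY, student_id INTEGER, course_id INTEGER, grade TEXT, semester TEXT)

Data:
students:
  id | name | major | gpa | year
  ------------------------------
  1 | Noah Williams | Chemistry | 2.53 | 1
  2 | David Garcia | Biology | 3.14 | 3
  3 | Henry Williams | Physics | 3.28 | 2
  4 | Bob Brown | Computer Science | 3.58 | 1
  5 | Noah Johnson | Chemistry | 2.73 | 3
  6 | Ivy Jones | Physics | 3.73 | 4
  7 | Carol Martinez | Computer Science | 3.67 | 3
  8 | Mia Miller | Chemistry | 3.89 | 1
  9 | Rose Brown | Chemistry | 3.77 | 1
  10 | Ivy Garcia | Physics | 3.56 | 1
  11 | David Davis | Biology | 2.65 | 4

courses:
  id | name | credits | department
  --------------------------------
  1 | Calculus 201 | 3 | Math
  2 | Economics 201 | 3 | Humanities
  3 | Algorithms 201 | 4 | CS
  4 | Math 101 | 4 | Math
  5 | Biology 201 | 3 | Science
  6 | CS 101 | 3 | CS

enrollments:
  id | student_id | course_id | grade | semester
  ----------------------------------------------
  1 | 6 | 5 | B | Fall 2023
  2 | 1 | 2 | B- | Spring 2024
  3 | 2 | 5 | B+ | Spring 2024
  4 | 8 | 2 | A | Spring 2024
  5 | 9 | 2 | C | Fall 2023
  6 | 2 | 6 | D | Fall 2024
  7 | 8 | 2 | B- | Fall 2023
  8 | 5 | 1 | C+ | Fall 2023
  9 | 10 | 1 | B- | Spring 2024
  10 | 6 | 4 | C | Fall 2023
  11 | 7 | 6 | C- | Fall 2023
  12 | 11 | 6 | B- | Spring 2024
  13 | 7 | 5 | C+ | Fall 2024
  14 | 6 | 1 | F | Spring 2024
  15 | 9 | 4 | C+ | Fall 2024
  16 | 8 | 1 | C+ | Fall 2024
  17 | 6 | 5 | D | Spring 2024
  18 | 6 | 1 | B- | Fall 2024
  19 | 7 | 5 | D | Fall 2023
SELECT p.name, COUNT(*) AS n FROM enrollments c JOIN students p ON c.student_id = p.id GROUP BY p.id, p.name HAVING COUNT(*) >= 3

Execution result:
name | n
Ivy Jones | 5
Carol Martinez | 3
Mia Miller | 3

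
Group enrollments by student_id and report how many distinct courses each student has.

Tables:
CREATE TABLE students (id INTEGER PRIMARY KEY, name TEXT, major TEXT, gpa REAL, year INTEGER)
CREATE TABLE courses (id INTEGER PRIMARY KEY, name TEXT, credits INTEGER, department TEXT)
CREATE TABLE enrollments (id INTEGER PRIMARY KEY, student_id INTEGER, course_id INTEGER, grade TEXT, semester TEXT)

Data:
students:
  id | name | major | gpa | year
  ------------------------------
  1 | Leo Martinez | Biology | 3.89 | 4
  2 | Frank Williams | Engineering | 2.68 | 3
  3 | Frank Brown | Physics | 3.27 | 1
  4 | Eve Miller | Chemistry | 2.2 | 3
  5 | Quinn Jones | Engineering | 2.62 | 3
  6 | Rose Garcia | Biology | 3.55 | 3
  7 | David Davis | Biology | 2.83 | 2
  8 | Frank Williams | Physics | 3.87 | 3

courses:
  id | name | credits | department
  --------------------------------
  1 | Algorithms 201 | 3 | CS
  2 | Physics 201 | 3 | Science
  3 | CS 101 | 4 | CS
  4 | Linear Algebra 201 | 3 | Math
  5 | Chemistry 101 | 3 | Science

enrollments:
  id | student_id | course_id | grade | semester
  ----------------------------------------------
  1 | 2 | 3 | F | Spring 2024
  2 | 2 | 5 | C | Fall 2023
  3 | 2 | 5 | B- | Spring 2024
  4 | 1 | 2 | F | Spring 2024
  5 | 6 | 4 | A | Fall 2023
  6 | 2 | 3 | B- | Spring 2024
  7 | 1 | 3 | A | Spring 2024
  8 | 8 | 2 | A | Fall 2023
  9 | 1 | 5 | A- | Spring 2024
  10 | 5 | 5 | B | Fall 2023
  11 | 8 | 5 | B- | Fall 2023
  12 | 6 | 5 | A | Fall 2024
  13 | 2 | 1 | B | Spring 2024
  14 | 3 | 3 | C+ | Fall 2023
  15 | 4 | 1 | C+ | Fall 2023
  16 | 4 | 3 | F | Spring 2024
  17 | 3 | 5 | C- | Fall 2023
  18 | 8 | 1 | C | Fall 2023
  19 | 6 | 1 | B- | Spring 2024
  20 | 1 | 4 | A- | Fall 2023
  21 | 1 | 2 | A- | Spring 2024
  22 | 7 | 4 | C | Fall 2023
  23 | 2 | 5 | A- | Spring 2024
SELECT student_id, COUNT(DISTINCT course_id) AS distinct_course_count FROM enrollments GROUP BY student_id

Execution result:
student_id | distinct_course_count
1 | 4
2 | 3
3 | 2
4 | 2
5 | 1
6 | 3
7 | 1
8 | 3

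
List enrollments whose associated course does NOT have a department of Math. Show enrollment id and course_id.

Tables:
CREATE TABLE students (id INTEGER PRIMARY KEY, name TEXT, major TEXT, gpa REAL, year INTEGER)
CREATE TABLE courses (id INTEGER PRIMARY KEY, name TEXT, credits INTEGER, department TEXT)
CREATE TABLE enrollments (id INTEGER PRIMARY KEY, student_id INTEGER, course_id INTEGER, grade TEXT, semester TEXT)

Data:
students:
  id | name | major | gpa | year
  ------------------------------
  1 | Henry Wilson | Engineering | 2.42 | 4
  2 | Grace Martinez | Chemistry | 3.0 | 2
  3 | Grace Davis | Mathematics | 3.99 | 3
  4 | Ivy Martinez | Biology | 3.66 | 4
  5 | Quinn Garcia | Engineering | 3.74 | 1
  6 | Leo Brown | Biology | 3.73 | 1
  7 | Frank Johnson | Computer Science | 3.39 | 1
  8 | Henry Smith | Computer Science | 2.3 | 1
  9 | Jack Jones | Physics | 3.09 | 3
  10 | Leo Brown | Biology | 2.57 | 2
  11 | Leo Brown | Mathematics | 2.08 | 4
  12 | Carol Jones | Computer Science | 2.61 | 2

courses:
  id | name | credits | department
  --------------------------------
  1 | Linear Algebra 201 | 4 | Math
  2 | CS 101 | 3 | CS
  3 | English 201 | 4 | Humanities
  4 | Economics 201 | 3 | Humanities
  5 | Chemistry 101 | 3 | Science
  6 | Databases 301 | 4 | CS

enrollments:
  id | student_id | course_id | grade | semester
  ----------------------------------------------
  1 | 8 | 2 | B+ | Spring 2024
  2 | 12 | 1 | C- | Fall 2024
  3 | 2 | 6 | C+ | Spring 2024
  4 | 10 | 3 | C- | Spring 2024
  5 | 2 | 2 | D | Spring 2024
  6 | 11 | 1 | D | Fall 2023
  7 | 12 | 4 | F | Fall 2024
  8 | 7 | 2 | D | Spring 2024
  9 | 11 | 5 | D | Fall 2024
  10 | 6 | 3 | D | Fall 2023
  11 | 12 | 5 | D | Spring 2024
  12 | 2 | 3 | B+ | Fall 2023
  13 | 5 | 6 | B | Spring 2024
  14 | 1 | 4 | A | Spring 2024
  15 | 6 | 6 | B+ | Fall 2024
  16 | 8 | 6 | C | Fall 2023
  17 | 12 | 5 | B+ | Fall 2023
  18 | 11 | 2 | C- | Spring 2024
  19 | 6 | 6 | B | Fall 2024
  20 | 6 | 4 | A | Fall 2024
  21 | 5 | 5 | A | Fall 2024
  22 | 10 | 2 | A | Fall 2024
SELECT id, course_id FROM enrollments WHERE course_id NOT IN (SELECT id FROM courses WHERE department = 'Math')

Execution result:
id | course_id
1 | 2
3 | 6
4 | 3
5 | 2
7 | 4
8 | 2
9 | 5
10 | 3
11 | 5
12 | 3
13 | 6
14 | 4
15 | 6
16 | 6
17 | 5
18 | 2
19 | 6
20 | 4
21 | 5
22 | 2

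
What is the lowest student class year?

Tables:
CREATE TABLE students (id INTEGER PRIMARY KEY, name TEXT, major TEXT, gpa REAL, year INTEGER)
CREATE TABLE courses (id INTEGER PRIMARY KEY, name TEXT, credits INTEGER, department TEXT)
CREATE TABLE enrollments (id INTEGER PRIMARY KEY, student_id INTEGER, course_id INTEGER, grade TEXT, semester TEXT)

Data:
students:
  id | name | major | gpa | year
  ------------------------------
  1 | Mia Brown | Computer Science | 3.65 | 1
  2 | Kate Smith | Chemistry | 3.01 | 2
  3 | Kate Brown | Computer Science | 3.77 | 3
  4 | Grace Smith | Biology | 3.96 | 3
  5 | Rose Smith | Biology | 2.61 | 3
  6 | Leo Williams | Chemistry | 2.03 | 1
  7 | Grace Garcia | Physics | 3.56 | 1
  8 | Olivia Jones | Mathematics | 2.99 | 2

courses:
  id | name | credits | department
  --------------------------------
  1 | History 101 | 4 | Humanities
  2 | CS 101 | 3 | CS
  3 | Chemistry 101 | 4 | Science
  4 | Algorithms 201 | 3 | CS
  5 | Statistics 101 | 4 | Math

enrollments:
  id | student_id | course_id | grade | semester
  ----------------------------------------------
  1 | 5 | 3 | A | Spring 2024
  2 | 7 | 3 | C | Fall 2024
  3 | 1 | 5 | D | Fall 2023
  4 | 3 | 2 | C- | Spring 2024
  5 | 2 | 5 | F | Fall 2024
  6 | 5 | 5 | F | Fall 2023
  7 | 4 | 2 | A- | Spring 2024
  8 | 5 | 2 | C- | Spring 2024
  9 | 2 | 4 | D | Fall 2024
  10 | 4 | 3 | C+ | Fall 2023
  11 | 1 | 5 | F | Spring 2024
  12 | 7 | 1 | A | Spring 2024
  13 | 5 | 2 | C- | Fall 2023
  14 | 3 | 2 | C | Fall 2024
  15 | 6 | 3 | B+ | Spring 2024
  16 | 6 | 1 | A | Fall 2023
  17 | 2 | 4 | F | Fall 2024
SELECT MIN(year) FROM students

Execution result:
1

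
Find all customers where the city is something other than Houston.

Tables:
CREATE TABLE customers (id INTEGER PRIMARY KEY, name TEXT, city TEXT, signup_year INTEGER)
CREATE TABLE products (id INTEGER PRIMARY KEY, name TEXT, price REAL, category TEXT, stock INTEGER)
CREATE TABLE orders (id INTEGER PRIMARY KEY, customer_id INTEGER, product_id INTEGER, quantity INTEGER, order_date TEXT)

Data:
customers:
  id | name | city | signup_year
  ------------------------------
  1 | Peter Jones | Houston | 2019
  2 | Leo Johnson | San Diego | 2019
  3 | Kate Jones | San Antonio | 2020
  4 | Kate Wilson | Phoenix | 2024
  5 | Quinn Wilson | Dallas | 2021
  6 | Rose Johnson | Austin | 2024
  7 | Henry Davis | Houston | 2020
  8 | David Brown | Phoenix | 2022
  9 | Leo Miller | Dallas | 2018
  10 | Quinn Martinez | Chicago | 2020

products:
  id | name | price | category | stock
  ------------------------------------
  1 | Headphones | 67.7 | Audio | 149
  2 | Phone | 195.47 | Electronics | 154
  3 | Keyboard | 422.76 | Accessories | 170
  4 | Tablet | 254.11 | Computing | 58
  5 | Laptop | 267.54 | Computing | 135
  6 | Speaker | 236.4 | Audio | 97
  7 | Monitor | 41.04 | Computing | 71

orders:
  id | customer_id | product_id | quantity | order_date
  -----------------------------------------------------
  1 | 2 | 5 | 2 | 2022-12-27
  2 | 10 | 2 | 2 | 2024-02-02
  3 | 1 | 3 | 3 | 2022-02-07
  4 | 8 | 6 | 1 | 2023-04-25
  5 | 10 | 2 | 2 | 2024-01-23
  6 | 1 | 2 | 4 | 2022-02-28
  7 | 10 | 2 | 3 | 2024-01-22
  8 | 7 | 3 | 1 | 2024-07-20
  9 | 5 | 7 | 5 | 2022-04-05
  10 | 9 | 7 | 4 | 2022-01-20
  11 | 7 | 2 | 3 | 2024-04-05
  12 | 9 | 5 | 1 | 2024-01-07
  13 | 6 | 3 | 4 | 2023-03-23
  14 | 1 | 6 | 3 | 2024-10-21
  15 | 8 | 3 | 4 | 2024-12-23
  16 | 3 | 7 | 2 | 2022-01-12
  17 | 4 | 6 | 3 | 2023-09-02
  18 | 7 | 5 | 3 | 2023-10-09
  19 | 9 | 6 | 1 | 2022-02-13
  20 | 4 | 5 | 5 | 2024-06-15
SELECT name, city FROM customers WHERE city <> 'Houston'

Execution result:
name | city
Leo Johnson | San Diego
Kate Jones | San Antonio
Kate Wilson | Phoenix
Quinn Wilson | Dallas
Rose Johnson | Austin
David Brown | Phoenix
Leo Miller | Dallas
Quinn Martinez | Chicago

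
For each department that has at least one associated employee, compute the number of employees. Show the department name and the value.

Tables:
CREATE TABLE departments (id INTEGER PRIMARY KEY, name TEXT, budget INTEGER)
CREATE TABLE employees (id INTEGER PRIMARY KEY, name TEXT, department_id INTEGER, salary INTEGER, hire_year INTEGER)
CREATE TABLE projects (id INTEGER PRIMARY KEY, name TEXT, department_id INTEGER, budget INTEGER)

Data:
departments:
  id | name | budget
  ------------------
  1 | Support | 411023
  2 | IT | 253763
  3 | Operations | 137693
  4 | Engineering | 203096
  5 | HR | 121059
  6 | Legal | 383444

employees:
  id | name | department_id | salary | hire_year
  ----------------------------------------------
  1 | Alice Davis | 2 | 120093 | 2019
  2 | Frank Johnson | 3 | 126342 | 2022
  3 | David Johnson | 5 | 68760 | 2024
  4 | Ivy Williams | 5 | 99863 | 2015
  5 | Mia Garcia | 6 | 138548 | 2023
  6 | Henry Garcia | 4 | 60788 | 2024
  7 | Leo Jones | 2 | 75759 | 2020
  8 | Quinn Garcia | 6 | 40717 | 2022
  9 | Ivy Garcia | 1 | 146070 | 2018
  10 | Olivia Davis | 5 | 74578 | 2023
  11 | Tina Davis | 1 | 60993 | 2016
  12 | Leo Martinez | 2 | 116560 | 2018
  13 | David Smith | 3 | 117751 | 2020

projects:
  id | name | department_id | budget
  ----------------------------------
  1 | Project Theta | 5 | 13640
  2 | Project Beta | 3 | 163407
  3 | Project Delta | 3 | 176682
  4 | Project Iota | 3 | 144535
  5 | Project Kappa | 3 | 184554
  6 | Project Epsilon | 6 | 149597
SELECT p.name, COUNT(*) AS n FROM employees c JOIN departments p ON c.department_id = p.id GROUP BY p.id, p.name

Execution result:
name | n
Support | 2
IT | 3
Operations | 2
Engineering | 1
HR | 3
Legal | 2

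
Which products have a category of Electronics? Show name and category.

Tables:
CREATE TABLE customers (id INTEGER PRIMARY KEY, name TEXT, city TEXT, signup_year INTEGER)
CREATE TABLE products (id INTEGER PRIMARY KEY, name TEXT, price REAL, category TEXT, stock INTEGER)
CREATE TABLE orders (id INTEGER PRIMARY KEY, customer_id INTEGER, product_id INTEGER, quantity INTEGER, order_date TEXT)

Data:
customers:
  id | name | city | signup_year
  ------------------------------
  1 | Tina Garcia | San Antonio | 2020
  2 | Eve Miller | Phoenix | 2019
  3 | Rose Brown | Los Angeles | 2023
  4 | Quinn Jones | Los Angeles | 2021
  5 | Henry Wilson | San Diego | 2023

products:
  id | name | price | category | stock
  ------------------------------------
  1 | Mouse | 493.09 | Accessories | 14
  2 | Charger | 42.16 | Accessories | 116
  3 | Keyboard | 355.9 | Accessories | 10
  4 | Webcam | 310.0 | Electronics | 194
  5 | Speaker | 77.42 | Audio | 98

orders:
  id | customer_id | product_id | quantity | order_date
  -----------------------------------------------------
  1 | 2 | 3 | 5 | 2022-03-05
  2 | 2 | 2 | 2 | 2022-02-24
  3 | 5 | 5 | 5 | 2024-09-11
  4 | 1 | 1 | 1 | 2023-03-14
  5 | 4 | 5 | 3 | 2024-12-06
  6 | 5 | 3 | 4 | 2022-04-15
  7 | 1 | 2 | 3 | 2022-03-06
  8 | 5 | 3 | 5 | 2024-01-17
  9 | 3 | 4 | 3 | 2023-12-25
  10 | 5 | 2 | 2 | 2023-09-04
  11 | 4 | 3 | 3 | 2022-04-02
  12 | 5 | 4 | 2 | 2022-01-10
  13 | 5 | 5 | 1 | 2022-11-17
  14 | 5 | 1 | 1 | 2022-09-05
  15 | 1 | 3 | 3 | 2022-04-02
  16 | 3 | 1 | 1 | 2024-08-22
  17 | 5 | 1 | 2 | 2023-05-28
SELECT name, category FROM products WHERE category = 'Electronics'

Execution result:
name | category
Webcam | Electronics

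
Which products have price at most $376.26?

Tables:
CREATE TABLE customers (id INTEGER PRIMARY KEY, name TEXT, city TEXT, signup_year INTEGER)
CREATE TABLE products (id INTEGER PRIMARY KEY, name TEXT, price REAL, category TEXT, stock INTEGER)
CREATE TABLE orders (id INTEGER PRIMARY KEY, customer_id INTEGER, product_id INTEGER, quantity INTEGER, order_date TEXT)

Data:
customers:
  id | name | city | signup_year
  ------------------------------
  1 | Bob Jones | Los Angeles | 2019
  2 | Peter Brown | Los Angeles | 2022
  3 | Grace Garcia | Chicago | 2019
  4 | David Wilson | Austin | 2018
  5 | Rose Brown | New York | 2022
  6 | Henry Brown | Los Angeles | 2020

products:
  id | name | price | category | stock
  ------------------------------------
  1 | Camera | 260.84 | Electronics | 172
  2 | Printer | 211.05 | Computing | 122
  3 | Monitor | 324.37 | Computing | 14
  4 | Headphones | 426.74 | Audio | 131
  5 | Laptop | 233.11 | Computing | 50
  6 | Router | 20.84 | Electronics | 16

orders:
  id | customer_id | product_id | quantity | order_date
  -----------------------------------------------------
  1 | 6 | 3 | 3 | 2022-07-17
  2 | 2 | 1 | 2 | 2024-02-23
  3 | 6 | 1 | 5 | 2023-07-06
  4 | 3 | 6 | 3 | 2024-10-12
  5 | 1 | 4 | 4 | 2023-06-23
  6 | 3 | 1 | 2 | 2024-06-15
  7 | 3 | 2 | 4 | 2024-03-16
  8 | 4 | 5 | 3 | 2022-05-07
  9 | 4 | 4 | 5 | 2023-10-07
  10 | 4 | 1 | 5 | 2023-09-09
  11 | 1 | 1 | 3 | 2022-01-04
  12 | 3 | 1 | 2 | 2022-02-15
SELECT name, price FROM products WHERE price <= 376.26

Execution result:
name | price
Camera | 260.84
Printer | 211.05
Monitor | 324.37
Laptop | 233.11
Router | 20.84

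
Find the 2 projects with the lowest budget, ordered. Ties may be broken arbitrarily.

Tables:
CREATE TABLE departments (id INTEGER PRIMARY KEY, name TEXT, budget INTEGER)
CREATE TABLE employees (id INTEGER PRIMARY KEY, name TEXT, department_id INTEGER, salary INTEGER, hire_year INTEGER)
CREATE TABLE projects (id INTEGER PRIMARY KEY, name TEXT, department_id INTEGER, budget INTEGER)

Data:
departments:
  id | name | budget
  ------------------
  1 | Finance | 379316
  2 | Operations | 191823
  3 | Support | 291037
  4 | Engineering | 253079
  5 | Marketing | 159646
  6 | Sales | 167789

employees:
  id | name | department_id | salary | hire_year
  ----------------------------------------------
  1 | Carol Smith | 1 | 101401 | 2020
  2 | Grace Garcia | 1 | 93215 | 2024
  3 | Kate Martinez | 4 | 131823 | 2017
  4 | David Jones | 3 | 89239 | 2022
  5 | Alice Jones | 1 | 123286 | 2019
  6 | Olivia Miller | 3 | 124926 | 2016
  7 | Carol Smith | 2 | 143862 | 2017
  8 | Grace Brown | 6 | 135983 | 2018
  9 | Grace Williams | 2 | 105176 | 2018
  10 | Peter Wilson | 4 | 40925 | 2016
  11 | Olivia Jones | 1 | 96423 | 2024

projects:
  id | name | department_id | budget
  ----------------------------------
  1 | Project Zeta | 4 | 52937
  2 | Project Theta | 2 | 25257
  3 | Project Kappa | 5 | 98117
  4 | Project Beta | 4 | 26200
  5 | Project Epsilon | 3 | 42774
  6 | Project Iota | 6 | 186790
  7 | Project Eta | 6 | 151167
SELECT name, budget FROM projects ORDER BY budget ASC LIMIT 2

Execution result:
name | budget
Project Theta | 25257
Project Beta | 26200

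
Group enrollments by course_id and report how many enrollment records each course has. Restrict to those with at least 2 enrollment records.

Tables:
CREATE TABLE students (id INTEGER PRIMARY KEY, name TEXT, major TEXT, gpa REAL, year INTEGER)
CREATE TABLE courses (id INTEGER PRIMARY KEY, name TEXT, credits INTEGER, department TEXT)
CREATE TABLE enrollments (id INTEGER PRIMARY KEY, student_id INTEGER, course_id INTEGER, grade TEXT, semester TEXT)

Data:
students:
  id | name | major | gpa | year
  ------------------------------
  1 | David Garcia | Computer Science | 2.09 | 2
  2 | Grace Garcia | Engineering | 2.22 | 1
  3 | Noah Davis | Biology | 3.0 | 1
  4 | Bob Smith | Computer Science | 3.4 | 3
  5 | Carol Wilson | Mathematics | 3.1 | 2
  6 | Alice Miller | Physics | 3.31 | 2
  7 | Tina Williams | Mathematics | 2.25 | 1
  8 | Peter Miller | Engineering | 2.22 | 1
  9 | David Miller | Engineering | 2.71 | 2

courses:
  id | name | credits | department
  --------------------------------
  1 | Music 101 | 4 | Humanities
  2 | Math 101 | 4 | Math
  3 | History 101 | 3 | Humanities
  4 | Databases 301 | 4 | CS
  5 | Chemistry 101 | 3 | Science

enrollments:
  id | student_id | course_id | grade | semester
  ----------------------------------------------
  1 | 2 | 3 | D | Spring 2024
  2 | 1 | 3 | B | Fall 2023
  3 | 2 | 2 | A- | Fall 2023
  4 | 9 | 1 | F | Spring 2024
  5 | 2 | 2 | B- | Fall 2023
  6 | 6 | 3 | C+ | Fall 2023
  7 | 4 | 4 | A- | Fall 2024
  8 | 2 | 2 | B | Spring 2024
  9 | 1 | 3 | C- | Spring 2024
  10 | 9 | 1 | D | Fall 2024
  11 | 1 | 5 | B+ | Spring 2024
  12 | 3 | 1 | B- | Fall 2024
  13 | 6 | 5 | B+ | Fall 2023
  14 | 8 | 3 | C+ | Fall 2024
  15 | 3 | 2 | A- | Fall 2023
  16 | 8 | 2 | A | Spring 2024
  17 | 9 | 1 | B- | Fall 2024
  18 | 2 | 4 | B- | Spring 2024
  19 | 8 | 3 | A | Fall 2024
SELECT course_id, COUNT(*) AS enrollment_count FROM enrollments GROUP BY course_id HAVING COUNT(*) >= 2

Execution result:
course_id | enrollment_count
1 | 4
2 | 5
3 | 6
4 | 2
5 | 2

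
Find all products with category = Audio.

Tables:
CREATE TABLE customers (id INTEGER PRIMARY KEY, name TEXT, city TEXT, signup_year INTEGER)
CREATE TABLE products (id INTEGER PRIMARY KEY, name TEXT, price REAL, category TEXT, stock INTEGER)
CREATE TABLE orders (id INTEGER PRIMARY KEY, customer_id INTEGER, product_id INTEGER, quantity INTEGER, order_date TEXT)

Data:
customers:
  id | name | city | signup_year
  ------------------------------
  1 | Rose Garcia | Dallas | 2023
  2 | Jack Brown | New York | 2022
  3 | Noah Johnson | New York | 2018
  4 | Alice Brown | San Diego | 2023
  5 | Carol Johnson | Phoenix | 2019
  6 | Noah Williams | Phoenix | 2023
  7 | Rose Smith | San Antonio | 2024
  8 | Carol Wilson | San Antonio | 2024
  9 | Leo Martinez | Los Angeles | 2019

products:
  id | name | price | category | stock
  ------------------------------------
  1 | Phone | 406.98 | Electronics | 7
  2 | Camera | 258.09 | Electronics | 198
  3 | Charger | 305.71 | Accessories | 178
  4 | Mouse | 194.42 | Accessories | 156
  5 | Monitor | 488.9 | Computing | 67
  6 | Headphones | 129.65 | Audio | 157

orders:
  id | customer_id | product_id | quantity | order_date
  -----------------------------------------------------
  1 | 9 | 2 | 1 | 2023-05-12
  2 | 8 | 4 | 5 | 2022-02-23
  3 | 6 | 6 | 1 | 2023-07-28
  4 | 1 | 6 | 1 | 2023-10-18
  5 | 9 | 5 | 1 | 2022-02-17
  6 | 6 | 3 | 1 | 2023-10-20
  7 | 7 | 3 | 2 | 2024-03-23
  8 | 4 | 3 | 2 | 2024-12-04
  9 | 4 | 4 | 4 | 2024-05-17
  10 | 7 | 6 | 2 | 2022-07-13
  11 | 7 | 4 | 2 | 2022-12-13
SELECT name, category FROM products WHERE category = 'Audio'

Execution result:
name | category
Headphones | Audio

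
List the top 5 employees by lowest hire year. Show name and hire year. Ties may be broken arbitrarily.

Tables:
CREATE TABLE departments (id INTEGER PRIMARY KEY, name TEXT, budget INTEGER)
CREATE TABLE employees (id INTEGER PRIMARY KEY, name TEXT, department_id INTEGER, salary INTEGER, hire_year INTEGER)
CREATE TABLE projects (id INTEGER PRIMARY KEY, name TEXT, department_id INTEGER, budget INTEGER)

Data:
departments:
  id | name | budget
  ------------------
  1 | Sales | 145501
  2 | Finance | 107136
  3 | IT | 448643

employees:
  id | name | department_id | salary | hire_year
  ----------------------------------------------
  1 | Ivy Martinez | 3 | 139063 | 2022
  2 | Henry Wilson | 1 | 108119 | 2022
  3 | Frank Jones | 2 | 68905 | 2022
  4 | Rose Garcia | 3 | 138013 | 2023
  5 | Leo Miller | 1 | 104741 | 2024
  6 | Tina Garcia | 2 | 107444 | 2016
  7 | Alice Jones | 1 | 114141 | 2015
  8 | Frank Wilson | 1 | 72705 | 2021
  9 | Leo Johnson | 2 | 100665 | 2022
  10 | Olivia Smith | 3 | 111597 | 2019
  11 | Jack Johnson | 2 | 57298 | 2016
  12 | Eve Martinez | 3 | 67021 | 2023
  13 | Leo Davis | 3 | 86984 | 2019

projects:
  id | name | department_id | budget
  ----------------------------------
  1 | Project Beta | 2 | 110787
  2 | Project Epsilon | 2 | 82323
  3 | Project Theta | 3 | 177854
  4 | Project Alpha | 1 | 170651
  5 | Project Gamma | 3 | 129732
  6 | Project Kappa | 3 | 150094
SELECT name, hire_year FROM employees ORDER BY hire_year ASC LIMIT 5

Execution result:
name | hire_year
Alice Jones | 2015
Tina Garcia | 2016
Jack Johnson | 2016
Olivia Smith | 2019
Leo Davis | 2019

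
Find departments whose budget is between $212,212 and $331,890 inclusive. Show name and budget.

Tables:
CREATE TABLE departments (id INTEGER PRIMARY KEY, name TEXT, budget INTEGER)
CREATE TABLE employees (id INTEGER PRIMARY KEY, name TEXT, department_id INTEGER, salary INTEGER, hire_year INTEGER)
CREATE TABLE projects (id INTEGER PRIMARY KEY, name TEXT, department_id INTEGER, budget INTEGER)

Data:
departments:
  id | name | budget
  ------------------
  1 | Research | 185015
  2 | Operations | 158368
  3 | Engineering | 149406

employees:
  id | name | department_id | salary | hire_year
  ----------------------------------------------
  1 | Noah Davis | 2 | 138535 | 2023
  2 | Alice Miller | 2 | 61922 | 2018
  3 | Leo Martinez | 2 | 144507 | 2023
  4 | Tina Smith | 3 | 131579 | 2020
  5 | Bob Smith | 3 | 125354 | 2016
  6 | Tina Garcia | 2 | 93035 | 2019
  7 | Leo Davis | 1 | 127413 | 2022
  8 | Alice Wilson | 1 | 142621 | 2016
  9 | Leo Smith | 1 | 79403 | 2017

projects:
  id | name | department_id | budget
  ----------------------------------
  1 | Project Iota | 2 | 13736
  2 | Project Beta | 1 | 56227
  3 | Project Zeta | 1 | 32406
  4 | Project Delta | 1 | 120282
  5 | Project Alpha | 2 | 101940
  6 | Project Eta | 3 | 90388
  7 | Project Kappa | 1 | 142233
SELECT name, budget FROM departments WHERE budget BETWEEN 212212 AND 331890

Execution result:
(no rows)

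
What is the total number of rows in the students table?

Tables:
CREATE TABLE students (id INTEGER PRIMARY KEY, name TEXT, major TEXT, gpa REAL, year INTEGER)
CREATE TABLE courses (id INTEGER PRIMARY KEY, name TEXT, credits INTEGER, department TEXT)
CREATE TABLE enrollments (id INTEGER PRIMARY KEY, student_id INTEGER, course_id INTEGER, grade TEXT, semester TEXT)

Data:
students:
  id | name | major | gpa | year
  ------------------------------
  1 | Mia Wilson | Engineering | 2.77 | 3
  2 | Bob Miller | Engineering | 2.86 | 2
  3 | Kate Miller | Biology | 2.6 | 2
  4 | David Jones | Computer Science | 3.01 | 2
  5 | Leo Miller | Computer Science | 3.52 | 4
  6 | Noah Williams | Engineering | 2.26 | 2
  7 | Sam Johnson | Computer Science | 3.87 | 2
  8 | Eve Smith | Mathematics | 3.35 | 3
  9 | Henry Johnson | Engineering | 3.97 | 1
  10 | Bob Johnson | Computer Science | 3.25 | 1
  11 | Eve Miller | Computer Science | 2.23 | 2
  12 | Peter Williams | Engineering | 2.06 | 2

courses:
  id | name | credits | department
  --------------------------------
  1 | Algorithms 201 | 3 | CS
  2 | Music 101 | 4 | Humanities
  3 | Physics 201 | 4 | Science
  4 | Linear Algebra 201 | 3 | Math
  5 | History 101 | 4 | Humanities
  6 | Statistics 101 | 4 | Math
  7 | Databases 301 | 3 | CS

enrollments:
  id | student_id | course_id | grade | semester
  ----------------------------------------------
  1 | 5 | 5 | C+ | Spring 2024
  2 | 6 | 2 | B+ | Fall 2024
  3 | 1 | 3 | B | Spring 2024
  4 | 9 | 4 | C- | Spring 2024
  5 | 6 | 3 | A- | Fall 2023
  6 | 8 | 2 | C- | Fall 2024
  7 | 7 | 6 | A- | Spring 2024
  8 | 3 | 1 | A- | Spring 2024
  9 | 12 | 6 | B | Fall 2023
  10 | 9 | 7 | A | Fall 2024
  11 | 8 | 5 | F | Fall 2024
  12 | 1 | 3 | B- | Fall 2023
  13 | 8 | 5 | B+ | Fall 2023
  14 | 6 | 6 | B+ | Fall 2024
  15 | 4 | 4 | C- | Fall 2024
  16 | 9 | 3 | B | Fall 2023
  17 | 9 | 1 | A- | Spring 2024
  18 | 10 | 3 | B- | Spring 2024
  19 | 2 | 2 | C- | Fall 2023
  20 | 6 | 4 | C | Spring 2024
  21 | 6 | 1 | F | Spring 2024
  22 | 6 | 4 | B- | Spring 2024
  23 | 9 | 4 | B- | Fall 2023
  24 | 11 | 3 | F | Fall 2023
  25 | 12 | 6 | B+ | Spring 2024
SELECT COUNT(*) FROM students

Execution result:
12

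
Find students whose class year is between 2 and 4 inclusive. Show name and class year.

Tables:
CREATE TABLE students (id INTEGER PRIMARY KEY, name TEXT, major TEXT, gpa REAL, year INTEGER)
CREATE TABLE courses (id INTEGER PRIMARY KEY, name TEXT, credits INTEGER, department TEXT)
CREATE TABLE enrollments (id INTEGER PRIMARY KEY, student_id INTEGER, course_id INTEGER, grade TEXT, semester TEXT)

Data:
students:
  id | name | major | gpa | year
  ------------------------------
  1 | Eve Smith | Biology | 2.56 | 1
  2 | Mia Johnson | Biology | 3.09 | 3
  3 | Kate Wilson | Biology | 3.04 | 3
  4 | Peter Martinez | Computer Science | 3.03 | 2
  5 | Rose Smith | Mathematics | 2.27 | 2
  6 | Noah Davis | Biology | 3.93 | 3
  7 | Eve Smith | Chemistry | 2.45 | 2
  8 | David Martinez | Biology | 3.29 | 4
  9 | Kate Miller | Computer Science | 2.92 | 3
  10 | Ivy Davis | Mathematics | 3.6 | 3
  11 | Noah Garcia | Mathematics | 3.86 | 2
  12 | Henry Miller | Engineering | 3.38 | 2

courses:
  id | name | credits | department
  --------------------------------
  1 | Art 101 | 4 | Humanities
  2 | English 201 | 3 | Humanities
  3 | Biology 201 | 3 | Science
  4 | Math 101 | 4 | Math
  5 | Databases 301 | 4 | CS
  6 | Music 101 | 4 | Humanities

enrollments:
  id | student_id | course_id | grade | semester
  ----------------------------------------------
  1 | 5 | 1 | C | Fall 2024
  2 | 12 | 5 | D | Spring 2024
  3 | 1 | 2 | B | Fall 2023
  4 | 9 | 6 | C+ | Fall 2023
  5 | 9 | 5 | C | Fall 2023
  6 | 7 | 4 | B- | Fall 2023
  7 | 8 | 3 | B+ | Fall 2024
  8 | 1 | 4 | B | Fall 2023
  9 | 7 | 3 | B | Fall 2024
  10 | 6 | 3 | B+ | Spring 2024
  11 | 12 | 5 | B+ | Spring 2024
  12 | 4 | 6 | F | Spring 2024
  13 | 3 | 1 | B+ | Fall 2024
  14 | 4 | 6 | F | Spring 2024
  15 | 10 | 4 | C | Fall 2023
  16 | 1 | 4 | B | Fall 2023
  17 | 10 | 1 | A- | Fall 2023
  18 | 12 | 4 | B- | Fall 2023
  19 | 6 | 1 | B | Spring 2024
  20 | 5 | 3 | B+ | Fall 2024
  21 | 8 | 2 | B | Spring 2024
SELECT name, year FROM students WHERE year BETWEEN 2 AND 4

Execution result:
name | year
Mia Johnson | 3
Kate Wilson | 3
Peter Martinez | 2
Rose Smith | 2
Noah Davis | 3
Eve Smith | 2
David Martinez | 4
Kate Miller | 3
Ivy Davis | 3
Noah Garcia | 2
Henry Miller | 2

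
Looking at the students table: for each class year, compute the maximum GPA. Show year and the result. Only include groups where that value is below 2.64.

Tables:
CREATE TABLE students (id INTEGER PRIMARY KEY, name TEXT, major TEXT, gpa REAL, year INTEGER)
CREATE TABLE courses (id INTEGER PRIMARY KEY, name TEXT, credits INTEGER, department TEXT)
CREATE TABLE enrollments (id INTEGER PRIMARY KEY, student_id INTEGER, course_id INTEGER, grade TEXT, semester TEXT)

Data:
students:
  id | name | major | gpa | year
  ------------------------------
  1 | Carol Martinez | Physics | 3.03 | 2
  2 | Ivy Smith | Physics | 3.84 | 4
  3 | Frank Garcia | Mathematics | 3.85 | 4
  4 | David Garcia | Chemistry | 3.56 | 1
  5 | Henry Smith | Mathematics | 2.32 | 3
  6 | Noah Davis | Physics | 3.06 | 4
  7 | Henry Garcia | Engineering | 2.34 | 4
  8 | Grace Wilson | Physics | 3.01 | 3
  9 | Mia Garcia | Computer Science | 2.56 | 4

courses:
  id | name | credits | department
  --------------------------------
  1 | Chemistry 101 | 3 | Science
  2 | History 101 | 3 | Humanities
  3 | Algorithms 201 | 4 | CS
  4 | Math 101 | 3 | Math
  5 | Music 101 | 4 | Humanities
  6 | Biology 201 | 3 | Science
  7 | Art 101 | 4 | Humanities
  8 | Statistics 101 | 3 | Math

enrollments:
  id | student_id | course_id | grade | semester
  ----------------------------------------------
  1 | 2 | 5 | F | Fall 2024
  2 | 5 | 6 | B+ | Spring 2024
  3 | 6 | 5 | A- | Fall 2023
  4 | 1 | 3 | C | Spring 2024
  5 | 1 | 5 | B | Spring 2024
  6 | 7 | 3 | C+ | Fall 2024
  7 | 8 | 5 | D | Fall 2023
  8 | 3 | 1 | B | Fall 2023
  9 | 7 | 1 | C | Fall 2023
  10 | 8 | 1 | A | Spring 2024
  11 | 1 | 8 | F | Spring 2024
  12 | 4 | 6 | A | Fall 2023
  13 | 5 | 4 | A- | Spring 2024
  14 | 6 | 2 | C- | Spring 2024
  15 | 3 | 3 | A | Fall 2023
SELECT year, MAX(gpa) AS max_gpa FROM students GROUP BY year HAVING MAX(gpa) < 2.64

Execution result:
(no rows)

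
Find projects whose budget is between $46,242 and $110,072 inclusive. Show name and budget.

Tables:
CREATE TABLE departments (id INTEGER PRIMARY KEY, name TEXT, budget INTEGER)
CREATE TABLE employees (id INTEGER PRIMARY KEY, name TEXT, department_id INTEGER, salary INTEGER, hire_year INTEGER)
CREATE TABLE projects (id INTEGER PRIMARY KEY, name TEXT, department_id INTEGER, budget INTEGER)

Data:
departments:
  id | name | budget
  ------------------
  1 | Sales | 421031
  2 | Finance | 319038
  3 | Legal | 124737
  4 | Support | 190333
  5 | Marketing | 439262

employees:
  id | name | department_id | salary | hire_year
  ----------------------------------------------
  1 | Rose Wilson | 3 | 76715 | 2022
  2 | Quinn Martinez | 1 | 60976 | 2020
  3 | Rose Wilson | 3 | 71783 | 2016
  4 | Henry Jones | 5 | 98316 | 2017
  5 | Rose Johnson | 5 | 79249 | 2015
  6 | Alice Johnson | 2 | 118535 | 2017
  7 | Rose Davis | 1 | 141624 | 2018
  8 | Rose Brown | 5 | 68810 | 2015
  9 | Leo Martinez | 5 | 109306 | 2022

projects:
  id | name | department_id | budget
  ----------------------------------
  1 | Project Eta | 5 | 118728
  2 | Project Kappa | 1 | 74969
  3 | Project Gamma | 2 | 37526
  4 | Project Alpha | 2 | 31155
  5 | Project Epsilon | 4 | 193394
SELECT name, budget FROM projects WHERE budget BETWEEN 46242 AND 110072

Execution result:
name | budget
Project Kappa | 74969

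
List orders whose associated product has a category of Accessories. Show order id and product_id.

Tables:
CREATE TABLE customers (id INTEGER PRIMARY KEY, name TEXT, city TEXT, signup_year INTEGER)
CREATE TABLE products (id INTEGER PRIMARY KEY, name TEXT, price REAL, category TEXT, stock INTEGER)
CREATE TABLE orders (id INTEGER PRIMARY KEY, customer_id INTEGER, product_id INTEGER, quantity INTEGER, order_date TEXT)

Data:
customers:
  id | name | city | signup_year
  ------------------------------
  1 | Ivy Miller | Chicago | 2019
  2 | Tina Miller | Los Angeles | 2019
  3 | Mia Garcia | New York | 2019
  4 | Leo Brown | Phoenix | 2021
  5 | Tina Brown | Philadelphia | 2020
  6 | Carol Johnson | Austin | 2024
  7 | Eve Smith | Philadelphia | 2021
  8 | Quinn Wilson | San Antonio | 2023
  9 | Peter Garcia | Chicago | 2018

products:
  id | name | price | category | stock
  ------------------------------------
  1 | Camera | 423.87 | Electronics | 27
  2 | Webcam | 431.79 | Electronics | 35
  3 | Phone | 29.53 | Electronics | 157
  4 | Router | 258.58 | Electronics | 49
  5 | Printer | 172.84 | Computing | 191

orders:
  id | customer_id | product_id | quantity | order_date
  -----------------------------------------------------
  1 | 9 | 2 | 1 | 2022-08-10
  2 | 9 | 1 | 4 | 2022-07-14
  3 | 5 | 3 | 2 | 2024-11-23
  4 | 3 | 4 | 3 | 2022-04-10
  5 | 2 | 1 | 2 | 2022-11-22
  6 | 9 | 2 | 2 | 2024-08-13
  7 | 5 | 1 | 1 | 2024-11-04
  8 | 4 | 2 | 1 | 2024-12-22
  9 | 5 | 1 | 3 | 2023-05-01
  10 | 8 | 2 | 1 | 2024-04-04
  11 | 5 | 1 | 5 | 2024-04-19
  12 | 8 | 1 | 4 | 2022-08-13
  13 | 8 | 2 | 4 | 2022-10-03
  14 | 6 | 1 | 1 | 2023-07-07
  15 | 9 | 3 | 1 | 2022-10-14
SELECT id, product_id FROM orders WHERE product_id IN (SELECT id FROM products WHERE category = 'Accessories')

Execution result:
(no rows)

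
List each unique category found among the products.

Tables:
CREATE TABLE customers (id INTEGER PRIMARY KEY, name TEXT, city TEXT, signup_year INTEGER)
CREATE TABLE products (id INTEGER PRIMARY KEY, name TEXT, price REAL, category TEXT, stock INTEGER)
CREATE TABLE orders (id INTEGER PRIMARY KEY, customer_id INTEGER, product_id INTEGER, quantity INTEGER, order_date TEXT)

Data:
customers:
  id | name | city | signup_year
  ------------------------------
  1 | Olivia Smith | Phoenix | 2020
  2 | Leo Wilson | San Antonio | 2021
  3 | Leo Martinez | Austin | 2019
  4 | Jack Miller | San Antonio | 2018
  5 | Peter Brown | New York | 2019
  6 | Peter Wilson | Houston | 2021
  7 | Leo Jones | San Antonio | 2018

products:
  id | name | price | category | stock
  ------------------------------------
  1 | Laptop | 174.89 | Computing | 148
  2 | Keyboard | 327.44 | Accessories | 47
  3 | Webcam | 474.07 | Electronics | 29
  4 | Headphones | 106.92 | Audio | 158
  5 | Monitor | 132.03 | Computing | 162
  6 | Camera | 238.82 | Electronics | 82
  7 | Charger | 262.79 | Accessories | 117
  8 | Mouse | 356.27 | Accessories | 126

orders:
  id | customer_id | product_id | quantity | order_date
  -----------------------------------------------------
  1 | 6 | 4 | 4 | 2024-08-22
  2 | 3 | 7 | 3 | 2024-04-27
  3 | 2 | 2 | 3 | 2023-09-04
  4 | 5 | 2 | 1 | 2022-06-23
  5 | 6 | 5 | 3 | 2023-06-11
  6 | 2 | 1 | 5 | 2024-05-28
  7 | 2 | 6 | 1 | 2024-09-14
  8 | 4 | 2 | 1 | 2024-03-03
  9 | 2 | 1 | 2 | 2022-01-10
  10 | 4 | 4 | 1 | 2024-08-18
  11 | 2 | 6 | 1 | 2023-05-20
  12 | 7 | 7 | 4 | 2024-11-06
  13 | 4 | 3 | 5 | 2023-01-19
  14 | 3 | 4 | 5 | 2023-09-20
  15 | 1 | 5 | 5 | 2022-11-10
SELECT DISTINCT category FROM products

Execution result:
category
Computing
Accessories
Electronics
Audio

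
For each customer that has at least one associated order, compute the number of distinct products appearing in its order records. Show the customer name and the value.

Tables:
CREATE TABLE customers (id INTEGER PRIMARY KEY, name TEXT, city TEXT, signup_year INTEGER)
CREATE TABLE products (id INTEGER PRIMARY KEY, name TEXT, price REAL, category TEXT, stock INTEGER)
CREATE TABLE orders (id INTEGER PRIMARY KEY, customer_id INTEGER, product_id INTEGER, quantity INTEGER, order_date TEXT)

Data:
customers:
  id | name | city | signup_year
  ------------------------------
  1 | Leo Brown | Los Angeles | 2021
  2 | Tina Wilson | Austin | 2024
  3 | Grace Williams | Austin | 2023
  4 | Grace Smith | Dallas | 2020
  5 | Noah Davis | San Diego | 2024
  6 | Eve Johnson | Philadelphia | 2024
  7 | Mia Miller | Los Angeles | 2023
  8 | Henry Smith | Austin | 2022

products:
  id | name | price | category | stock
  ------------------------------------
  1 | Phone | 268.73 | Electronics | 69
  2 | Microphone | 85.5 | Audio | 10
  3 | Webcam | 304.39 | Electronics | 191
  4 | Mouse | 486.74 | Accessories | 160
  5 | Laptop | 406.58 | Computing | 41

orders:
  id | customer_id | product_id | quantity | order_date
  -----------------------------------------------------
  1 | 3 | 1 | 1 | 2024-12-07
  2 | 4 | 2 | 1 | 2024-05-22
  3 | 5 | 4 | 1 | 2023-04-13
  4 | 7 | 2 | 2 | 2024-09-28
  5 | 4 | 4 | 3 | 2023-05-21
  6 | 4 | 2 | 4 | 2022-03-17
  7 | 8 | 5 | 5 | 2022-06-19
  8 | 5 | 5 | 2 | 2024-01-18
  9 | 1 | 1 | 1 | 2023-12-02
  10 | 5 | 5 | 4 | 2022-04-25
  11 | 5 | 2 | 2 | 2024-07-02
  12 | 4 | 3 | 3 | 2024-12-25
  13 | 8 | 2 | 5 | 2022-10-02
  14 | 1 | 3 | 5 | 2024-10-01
SELECT p.name, COUNT(DISTINCT c.product_id) AS distinct_product_count FROM orders c JOIN customers p ON c.customer_id = p.id GROUP BY p.id, p.name

Execution result:
name | distinct_product_count
Leo Brown | 2
Grace Williams | 1
Grace Smith | 3
Noah Davis | 3
Mia Miller | 1
Henry Smith | 2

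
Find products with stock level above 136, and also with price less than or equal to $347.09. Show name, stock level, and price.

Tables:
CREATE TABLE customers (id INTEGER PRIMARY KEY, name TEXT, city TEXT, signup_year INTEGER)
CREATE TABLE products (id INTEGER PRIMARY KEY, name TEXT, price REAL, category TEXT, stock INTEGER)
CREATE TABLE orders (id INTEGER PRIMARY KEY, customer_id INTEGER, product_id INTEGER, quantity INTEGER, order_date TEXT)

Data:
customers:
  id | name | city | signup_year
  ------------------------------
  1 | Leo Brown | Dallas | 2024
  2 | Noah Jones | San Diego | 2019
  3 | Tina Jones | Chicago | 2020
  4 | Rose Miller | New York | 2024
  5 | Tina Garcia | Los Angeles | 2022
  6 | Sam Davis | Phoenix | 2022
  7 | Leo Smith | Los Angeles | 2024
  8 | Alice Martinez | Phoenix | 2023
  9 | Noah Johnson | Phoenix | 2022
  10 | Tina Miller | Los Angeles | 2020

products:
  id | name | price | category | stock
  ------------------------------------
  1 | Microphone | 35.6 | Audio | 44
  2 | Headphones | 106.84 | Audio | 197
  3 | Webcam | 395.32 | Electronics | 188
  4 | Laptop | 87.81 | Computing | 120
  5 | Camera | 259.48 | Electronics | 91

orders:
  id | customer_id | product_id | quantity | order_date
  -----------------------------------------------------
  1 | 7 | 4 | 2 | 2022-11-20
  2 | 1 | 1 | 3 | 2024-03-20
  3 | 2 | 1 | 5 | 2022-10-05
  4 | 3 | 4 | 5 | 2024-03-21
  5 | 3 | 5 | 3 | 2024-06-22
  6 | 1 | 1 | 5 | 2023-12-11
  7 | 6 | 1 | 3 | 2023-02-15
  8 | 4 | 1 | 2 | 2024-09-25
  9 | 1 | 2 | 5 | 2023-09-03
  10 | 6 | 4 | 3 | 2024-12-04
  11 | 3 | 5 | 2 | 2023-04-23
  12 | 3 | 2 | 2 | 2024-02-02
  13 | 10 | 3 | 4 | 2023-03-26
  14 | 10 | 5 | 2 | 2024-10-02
SELECT name, stock, price FROM products WHERE stock > 136 AND price <= 347.09

Execution result:
name | stock | price
Headphones | 197 | 106.84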